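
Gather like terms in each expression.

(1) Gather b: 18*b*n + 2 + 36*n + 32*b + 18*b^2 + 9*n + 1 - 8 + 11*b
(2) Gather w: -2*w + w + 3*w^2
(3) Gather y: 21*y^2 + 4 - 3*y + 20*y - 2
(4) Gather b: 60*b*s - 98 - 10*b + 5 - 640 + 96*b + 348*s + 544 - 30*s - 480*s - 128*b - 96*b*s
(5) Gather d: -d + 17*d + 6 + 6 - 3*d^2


(1) = 18*b^2 + b*(18*n + 43) + 45*n - 5
(2) = 3*w^2 - w
(3) = 21*y^2 + 17*y + 2
(4) = b*(-36*s - 42) - 162*s - 189
(5) = -3*d^2 + 16*d + 12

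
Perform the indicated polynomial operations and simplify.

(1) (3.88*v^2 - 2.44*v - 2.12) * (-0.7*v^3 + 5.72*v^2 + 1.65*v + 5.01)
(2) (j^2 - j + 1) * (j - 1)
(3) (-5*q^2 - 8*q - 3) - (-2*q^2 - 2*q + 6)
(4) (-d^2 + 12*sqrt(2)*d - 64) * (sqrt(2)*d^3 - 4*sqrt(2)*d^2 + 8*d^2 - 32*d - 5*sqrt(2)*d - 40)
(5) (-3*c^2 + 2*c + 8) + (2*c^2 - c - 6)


(1) = -2.716*v^5 + 23.9016*v^4 - 6.0708*v^3 + 3.2864*v^2 - 15.7224*v - 10.6212
(2) = j^3 - 2*j^2 + 2*j - 1
(3) = -3*q^2 - 6*q - 9
(4) = -sqrt(2)*d^5 + 4*sqrt(2)*d^4 + 16*d^4 - 64*d^3 + 37*sqrt(2)*d^3 - 592*d^2 - 128*sqrt(2)*d^2 - 160*sqrt(2)*d + 2048*d + 2560
(5) = -c^2 + c + 2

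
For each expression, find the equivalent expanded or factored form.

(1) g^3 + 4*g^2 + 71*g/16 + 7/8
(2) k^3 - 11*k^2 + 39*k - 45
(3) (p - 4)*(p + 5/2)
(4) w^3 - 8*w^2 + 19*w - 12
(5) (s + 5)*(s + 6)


(1) = (g + 1/4)*(g + 7/4)*(g + 2)
(2) = (k - 5)*(k - 3)^2
(3) = p^2 - 3*p/2 - 10
(4) = (w - 4)*(w - 3)*(w - 1)
(5) = s^2 + 11*s + 30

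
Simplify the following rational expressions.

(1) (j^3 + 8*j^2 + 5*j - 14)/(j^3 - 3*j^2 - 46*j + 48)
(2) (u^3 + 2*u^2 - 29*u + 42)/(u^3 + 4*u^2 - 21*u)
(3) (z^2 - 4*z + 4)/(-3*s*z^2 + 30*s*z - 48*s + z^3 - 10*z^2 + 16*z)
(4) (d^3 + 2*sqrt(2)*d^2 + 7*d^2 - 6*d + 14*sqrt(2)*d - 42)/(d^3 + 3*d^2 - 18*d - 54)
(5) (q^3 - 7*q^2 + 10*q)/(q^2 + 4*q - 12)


(1) = (j^2 + 9*j + 14)/(j^2 - 2*j - 48)
(2) = (u - 2)/u
(3) = (z - 2)/(-3*s*z + 24*s + z^2 - 8*z)
(4) = (d^2 + d*(7 - sqrt(2)) - 7*sqrt(2))/(d^2 + d*(3 - 3*sqrt(2)) - 9*sqrt(2))
(5) = (q^2 - 5*q)/(q + 6)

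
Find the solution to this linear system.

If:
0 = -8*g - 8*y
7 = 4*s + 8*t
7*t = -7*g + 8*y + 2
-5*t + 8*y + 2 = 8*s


Then:
g = -62/221
s = -21/884
t = 196/221
y = 62/221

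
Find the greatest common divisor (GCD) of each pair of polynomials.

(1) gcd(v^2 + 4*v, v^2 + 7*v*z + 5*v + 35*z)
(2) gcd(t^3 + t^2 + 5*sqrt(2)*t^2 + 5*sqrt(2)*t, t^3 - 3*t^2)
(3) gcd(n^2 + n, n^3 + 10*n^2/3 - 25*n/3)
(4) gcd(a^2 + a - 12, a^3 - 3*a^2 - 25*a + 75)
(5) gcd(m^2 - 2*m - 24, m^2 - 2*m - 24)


(1) = 1
(2) = t
(3) = gcd(n*(n + 1), n*(n - 5/3)*(n + 5)) = n
(4) = a - 3
(5) = gcd((m - 6)*(m + 4), (m - 6)*(m + 4)) = m^2 - 2*m - 24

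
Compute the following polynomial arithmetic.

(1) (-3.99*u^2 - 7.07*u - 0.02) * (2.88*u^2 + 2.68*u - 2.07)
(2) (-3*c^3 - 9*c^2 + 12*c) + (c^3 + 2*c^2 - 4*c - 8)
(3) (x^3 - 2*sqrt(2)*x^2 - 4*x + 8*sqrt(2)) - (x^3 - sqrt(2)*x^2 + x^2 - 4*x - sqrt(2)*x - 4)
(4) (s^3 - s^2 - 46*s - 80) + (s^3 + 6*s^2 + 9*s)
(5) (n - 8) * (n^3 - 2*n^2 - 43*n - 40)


(1) = -11.4912*u^4 - 31.0548*u^3 - 10.7459*u^2 + 14.5813*u + 0.0414
(2) = -2*c^3 - 7*c^2 + 8*c - 8
(3) = -sqrt(2)*x^2 - x^2 + sqrt(2)*x + 4 + 8*sqrt(2)
(4) = 2*s^3 + 5*s^2 - 37*s - 80
(5) = n^4 - 10*n^3 - 27*n^2 + 304*n + 320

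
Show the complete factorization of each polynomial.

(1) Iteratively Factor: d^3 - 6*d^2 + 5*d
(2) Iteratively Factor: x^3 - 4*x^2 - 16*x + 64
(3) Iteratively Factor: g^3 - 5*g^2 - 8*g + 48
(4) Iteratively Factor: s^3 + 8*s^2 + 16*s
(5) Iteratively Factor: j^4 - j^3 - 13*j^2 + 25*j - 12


(1) = (d - 1)*(d^2 - 5*d) = d*(d - 1)*(d - 5)
(2) = (x - 4)*(x^2 - 16) = (x - 4)^2*(x + 4)
(3) = (g - 4)*(g^2 - g - 12) = (g - 4)*(g + 3)*(g - 4)
(4) = (s + 4)*(s^2 + 4*s) = (s + 4)^2*(s)
(5) = (j + 4)*(j^3 - 5*j^2 + 7*j - 3) = (j - 1)*(j + 4)*(j^2 - 4*j + 3) = (j - 3)*(j - 1)*(j + 4)*(j - 1)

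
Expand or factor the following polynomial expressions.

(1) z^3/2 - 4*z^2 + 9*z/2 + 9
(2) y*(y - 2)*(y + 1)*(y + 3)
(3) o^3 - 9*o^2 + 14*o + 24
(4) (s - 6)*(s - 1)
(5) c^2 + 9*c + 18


(1) = (z/2 + 1/2)*(z - 6)*(z - 3)
(2) = y^4 + 2*y^3 - 5*y^2 - 6*y
(3) = (o - 6)*(o - 4)*(o + 1)
(4) = s^2 - 7*s + 6
(5) = (c + 3)*(c + 6)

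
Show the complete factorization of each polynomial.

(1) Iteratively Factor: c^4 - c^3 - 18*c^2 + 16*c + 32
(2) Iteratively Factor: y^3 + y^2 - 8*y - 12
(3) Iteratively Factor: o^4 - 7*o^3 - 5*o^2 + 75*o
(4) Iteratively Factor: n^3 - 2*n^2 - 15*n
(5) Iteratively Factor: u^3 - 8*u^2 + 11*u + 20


(1) = (c + 1)*(c^3 - 2*c^2 - 16*c + 32) = (c - 4)*(c + 1)*(c^2 + 2*c - 8) = (c - 4)*(c - 2)*(c + 1)*(c + 4)
(2) = (y - 3)*(y^2 + 4*y + 4) = (y - 3)*(y + 2)*(y + 2)
(3) = (o - 5)*(o^3 - 2*o^2 - 15*o) = o*(o - 5)*(o^2 - 2*o - 15) = o*(o - 5)*(o + 3)*(o - 5)
(4) = (n)*(n^2 - 2*n - 15) = n*(n - 5)*(n + 3)
(5) = (u - 4)*(u^2 - 4*u - 5) = (u - 5)*(u - 4)*(u + 1)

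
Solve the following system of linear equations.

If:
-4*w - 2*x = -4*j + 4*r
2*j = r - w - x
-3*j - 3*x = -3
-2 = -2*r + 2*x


Then:
j = 7/9
r = 11/9
w = -5/9
x = 2/9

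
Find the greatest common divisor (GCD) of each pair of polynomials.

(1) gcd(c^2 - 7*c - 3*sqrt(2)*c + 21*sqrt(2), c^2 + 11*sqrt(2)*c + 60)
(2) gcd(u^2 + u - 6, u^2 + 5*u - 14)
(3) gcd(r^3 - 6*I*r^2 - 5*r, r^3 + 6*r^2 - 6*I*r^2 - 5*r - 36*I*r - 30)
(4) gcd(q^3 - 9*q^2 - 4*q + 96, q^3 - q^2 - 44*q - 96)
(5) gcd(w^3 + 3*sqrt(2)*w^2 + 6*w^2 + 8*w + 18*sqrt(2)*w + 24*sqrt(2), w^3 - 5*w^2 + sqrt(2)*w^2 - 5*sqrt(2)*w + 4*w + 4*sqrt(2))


(1) = 1
(2) = gcd((u - 2)*(u + 3), (u - 2)*(u + 7)) = u - 2
(3) = gcd(r*(r - 5*I)*(r - I), (r + 6)*(r - 5*I)*(r - I)) = r^2 - 6*I*r - 5
(4) = gcd((q - 8)*(q - 4)*(q + 3), (q - 8)*(q + 3)*(q + 4)) = q^2 - 5*q - 24
(5) = 1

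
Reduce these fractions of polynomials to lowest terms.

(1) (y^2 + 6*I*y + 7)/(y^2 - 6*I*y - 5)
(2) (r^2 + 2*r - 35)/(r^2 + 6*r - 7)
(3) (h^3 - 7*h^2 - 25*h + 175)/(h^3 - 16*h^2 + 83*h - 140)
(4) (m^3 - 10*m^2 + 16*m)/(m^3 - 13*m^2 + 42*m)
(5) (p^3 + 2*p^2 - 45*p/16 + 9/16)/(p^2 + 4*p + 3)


(1) = (y + 7*I)/(y - 5*I)
(2) = (r - 5)/(r - 1)
(3) = (h + 5)/(h - 4)
(4) = (m^2 - 10*m + 16)/(m^2 - 13*m + 42)
(5) = (16*p^2 - 16*p + 3)/(16*p + 16)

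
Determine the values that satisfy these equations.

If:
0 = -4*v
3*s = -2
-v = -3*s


Then:
No Solution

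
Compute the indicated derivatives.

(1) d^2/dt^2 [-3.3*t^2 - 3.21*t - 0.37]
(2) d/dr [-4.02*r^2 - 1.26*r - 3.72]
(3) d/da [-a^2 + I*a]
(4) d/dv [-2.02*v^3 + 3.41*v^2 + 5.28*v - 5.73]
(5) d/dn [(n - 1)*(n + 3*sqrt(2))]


(1) = -6.60000000000000
(2) = -8.04*r - 1.26
(3) = -2*a + I
(4) = -6.06*v^2 + 6.82*v + 5.28
(5) = 2*n - 1 + 3*sqrt(2)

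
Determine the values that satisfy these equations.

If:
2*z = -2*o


Then:
o = -z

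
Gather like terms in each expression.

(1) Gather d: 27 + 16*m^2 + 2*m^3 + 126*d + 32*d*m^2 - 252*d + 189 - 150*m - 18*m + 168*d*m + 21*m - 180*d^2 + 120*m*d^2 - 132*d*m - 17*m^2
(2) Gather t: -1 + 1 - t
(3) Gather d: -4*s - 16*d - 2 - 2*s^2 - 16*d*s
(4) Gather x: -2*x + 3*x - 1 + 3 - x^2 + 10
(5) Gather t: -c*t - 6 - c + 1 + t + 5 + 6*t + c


(1) = d^2*(120*m - 180) + d*(32*m^2 + 36*m - 126) + 2*m^3 - m^2 - 147*m + 216
(2) = -t
(3) = d*(-16*s - 16) - 2*s^2 - 4*s - 2
(4) = -x^2 + x + 12
(5) = t*(7 - c)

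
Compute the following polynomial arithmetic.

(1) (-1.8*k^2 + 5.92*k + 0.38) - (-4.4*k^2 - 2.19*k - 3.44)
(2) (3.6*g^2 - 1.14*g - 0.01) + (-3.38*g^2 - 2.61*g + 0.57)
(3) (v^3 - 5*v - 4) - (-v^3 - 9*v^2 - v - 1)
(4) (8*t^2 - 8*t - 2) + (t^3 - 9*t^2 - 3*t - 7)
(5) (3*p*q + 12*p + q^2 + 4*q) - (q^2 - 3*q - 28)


(1) = 2.6*k^2 + 8.11*k + 3.82
(2) = 0.22*g^2 - 3.75*g + 0.56
(3) = 2*v^3 + 9*v^2 - 4*v - 3
(4) = t^3 - t^2 - 11*t - 9
(5) = 3*p*q + 12*p + 7*q + 28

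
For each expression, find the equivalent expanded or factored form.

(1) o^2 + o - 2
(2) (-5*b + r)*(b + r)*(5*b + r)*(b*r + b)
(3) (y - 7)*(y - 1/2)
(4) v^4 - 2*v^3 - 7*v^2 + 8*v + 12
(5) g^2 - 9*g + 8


(1) = (o - 1)*(o + 2)
(2) = -25*b^4*r - 25*b^4 - 25*b^3*r^2 - 25*b^3*r + b^2*r^3 + b^2*r^2 + b*r^4 + b*r^3
(3) = y^2 - 15*y/2 + 7/2
(4) = (v - 3)*(v - 2)*(v + 1)*(v + 2)
(5) = (g - 8)*(g - 1)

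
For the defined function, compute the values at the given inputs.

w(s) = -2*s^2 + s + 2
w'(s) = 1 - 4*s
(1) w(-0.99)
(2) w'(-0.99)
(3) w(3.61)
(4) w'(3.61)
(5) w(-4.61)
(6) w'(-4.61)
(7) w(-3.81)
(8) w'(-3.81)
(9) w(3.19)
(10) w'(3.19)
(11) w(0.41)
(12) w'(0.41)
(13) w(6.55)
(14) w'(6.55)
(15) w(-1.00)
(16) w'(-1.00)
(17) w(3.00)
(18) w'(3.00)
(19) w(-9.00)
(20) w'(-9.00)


(1) = -0.95
(2) = 4.96
(3) = -20.45
(4) = -13.44
(5) = -45.11
(6) = 19.44
(7) = -30.84
(8) = 16.24
(9) = -15.16
(10) = -11.76
(11) = 2.07
(12) = -0.64
(13) = -77.25
(14) = -25.20
(15) = -1.00
(16) = 5.00
(17) = -13.00
(18) = -11.00
(19) = -169.00
(20) = 37.00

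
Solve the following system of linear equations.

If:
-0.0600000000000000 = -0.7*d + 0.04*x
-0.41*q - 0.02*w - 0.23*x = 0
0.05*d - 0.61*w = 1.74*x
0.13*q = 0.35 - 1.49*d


Then:
d = 0.51
q = -3.10
w = -20.91
x = 7.34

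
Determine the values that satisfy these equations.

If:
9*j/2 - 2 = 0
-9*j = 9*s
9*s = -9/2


Then:
No Solution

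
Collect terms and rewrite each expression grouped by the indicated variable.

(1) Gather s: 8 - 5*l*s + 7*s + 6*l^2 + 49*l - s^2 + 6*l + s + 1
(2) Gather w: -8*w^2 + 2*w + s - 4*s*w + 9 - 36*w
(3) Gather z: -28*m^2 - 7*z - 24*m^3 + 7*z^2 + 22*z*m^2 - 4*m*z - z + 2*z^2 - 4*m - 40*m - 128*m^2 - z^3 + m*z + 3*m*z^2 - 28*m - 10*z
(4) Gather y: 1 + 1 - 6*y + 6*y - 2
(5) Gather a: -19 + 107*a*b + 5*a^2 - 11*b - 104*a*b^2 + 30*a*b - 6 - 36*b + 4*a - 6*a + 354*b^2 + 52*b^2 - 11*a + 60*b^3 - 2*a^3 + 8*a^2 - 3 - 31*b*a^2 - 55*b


(1) = 6*l^2 + 55*l - s^2 + s*(8 - 5*l) + 9
(2) = s - 8*w^2 + w*(-4*s - 34) + 9
(3) = -24*m^3 - 156*m^2 - 72*m - z^3 + z^2*(3*m + 9) + z*(22*m^2 - 3*m - 18)
(4) = 0
(5) = -2*a^3 + a^2*(13 - 31*b) + a*(-104*b^2 + 137*b - 13) + 60*b^3 + 406*b^2 - 102*b - 28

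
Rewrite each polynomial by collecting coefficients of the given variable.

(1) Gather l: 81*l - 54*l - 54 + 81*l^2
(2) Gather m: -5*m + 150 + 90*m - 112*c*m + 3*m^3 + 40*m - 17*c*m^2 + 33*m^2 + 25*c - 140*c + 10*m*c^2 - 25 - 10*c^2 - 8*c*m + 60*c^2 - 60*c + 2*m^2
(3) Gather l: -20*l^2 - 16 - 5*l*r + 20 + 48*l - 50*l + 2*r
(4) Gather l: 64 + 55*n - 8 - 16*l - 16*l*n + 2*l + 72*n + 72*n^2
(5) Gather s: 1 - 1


(1) = 81*l^2 + 27*l - 54
(2) = 50*c^2 - 175*c + 3*m^3 + m^2*(35 - 17*c) + m*(10*c^2 - 120*c + 125) + 125
(3) = -20*l^2 + l*(-5*r - 2) + 2*r + 4
(4) = l*(-16*n - 14) + 72*n^2 + 127*n + 56
(5) = 0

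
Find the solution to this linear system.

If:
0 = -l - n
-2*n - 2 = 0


Then:
l = 1
n = -1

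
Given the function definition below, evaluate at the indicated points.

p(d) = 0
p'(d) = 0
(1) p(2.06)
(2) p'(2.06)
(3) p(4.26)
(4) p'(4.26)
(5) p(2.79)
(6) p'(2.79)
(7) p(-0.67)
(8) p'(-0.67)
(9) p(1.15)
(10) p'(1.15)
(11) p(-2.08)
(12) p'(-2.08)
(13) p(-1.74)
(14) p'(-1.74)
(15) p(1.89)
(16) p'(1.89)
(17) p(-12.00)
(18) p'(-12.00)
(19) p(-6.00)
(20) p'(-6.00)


(1) = 0.00
(2) = 0.00
(3) = 0.00
(4) = 0.00
(5) = 0.00
(6) = 0.00
(7) = 0.00
(8) = 0.00
(9) = 0.00
(10) = 0.00
(11) = 0.00
(12) = 0.00
(13) = 0.00
(14) = 0.00
(15) = 0.00
(16) = 0.00
(17) = 0.00
(18) = 0.00
(19) = 0.00
(20) = 0.00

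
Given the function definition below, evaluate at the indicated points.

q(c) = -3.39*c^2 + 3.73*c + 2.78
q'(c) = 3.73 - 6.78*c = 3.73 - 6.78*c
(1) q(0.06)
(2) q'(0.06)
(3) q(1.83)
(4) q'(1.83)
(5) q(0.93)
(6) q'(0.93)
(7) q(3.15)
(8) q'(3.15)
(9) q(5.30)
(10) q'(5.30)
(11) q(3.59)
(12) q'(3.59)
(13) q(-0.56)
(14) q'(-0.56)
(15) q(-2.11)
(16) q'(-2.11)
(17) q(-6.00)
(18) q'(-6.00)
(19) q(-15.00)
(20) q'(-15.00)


(1) = 2.99
(2) = 3.32
(3) = -1.75
(4) = -8.68
(5) = 3.32
(6) = -2.58
(7) = -19.11
(8) = -17.63
(9) = -72.68
(10) = -32.20
(11) = -27.52
(12) = -20.61
(13) = -0.37
(14) = 7.53
(15) = -20.18
(16) = 18.04
(17) = -141.64
(18) = 44.41
(19) = -815.92
(20) = 105.43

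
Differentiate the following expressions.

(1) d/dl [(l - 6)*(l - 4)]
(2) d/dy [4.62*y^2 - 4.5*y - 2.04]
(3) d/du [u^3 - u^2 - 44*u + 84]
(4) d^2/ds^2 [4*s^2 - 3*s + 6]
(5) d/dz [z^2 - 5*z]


(1) = 2*l - 10
(2) = 9.24*y - 4.5
(3) = 3*u^2 - 2*u - 44
(4) = 8
(5) = 2*z - 5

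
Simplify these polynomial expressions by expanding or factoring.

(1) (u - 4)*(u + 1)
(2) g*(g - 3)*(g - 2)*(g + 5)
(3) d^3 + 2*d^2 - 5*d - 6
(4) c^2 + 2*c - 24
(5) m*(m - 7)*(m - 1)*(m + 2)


(1) = u^2 - 3*u - 4
(2) = g^4 - 19*g^2 + 30*g
(3) = (d - 2)*(d + 1)*(d + 3)
(4) = (c - 4)*(c + 6)
(5) = m^4 - 6*m^3 - 9*m^2 + 14*m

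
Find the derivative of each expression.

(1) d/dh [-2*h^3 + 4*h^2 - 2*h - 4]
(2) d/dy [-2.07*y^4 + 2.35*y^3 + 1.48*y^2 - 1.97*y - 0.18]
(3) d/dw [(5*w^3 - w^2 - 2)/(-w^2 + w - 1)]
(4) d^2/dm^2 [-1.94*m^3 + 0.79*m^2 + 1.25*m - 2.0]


(1) = -6*h^2 + 8*h - 2
(2) = -8.28*y^3 + 7.05*y^2 + 2.96*y - 1.97
(3) = (w*(2 - 15*w)*(w^2 - w + 1) - (2*w - 1)*(-5*w^3 + w^2 + 2))/(w^2 - w + 1)^2
(4) = 1.58 - 11.64*m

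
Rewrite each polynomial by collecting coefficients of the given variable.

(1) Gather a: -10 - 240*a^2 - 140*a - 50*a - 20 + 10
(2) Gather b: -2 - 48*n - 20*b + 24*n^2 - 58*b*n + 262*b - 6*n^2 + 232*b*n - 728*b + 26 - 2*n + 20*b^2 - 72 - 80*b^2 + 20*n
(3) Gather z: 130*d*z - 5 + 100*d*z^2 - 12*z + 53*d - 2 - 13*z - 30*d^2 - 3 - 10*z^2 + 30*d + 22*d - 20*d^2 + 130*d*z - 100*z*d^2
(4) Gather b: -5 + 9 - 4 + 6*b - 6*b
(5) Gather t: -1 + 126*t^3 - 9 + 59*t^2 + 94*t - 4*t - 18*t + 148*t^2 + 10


(1) = -240*a^2 - 190*a - 20
(2) = -60*b^2 + b*(174*n - 486) + 18*n^2 - 30*n - 48
(3) = -50*d^2 + 105*d + z^2*(100*d - 10) + z*(-100*d^2 + 260*d - 25) - 10
(4) = 0
(5) = 126*t^3 + 207*t^2 + 72*t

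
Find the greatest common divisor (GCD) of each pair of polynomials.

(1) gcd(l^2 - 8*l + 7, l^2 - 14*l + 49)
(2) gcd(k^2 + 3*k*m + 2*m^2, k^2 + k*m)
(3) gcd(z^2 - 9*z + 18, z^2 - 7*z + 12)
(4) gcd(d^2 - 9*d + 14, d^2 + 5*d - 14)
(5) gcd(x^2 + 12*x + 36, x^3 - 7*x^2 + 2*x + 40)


(1) = gcd((l - 7)*(l - 1), (l - 7)^2) = l - 7
(2) = gcd((k + m)*(k + 2*m), k*(k + m)) = k + m
(3) = gcd((z - 6)*(z - 3), (z - 4)*(z - 3)) = z - 3
(4) = gcd((d - 7)*(d - 2), (d - 2)*(d + 7)) = d - 2
(5) = gcd((x + 6)^2, (x - 5)*(x - 4)*(x + 2)) = 1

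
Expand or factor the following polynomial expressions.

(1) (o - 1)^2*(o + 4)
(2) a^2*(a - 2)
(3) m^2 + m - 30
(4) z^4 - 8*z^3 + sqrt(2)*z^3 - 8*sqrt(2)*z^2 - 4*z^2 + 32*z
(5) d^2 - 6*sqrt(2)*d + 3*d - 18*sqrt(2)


(1) = o^3 + 2*o^2 - 7*o + 4
(2) = a^3 - 2*a^2
(3) = (m - 5)*(m + 6)
(4) = z*(z - 8)*(z - sqrt(2))*(z + 2*sqrt(2))
(5) = (d + 3)*(d - 6*sqrt(2))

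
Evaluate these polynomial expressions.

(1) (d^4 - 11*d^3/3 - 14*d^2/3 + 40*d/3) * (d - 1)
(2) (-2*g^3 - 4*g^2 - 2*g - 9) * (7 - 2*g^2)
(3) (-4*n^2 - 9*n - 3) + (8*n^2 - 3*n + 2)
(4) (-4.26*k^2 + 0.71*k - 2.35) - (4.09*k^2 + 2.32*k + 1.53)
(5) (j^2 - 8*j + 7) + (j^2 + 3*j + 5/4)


(1) = d^5 - 14*d^4/3 - d^3 + 18*d^2 - 40*d/3
(2) = 4*g^5 + 8*g^4 - 10*g^3 - 10*g^2 - 14*g - 63
(3) = 4*n^2 - 12*n - 1
(4) = -8.35*k^2 - 1.61*k - 3.88
(5) = 2*j^2 - 5*j + 33/4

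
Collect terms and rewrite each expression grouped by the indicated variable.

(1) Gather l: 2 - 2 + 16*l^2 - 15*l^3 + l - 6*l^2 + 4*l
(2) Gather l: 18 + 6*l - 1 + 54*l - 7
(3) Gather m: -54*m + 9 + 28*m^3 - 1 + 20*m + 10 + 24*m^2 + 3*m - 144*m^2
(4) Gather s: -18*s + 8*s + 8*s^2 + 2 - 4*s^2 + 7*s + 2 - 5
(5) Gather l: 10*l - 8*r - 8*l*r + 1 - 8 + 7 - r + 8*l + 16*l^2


(1) = -15*l^3 + 10*l^2 + 5*l
(2) = 60*l + 10
(3) = 28*m^3 - 120*m^2 - 31*m + 18
(4) = 4*s^2 - 3*s - 1
(5) = 16*l^2 + l*(18 - 8*r) - 9*r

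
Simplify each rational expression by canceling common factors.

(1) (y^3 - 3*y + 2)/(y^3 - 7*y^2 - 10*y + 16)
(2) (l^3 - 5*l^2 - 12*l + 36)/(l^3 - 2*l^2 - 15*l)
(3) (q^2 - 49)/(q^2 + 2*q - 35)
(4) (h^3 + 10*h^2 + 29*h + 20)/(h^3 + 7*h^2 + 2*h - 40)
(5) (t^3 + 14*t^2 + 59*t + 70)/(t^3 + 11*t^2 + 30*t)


(1) = (y - 1)/(y - 8)
(2) = (l^2 - 8*l + 12)/(l^2 - 5*l)
(3) = (q - 7)/(q - 5)
(4) = (h + 1)/(h - 2)
(5) = (t^2 + 9*t + 14)/(t^2 + 6*t)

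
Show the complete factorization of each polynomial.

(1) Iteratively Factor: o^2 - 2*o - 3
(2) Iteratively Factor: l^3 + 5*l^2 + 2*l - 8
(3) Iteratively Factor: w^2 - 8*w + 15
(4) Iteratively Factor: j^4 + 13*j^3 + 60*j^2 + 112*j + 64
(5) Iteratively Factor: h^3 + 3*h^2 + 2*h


(1) = (o - 3)*(o + 1)
(2) = (l + 4)*(l^2 + l - 2) = (l + 2)*(l + 4)*(l - 1)
(3) = (w - 5)*(w - 3)
(4) = (j + 4)*(j^3 + 9*j^2 + 24*j + 16) = (j + 1)*(j + 4)*(j^2 + 8*j + 16) = (j + 1)*(j + 4)^2*(j + 4)
(5) = (h)*(h^2 + 3*h + 2) = h*(h + 1)*(h + 2)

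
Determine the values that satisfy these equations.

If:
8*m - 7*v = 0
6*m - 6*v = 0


Then:
m = 0
v = 0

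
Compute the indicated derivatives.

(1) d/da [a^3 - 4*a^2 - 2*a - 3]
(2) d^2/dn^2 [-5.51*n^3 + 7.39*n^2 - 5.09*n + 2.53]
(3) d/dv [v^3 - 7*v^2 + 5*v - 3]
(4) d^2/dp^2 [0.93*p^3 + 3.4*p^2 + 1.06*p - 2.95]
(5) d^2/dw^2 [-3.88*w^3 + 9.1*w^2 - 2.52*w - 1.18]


(1) = 3*a^2 - 8*a - 2
(2) = 14.78 - 33.06*n
(3) = 3*v^2 - 14*v + 5
(4) = 5.58*p + 6.8
(5) = 18.2 - 23.28*w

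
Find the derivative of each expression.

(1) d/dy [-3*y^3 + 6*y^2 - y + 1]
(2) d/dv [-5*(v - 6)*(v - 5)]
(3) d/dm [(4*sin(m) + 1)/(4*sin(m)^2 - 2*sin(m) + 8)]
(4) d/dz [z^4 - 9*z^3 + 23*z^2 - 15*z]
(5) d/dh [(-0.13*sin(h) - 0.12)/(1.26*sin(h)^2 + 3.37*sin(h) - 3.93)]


(1) = -9*y^2 + 12*y - 1
(2) = 55 - 10*v
(3) = (-8*sin(m)^2 - 4*sin(m) + 17)*cos(m)/(2*(-sin(m) - cos(2*m) + 5)^2)
(4) = 4*z^3 - 27*z^2 + 46*z - 15
(5) = (0.1638*sin(h)^2 + 0.3024*sin(h) + 0.9153)*cos(h)/(1.5876*sin(h)^4 + 8.4924*sin(h)^3 + 1.4533*sin(h)^2 - 26.4882*sin(h) + 15.4449)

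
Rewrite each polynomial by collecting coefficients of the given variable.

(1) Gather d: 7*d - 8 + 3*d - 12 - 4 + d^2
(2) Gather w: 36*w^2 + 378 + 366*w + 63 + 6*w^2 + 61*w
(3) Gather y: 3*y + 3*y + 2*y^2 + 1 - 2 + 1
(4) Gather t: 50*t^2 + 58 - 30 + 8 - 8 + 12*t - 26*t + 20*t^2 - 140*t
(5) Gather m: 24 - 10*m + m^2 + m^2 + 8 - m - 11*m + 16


(1) = d^2 + 10*d - 24
(2) = 42*w^2 + 427*w + 441
(3) = 2*y^2 + 6*y
(4) = 70*t^2 - 154*t + 28
(5) = 2*m^2 - 22*m + 48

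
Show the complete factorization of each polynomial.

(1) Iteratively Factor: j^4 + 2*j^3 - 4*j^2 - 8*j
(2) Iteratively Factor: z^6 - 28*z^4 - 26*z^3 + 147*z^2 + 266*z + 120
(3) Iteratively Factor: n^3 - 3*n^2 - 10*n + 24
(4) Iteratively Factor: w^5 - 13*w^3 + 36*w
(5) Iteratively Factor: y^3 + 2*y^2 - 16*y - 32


(1) = (j - 2)*(j^3 + 4*j^2 + 4*j) = (j - 2)*(j + 2)*(j^2 + 2*j) = (j - 2)*(j + 2)^2*(j)
(2) = (z + 2)*(z^5 - 2*z^4 - 24*z^3 + 22*z^2 + 103*z + 60) = (z + 1)*(z + 2)*(z^4 - 3*z^3 - 21*z^2 + 43*z + 60) = (z + 1)^2*(z + 2)*(z^3 - 4*z^2 - 17*z + 60) = (z - 5)*(z + 1)^2*(z + 2)*(z^2 + z - 12) = (z - 5)*(z + 1)^2*(z + 2)*(z + 4)*(z - 3)
(3) = (n - 2)*(n^2 - n - 12) = (n - 2)*(n + 3)*(n - 4)
(4) = (w + 2)*(w^4 - 2*w^3 - 9*w^2 + 18*w) = (w + 2)*(w + 3)*(w^3 - 5*w^2 + 6*w) = w*(w + 2)*(w + 3)*(w^2 - 5*w + 6) = w*(w - 2)*(w + 2)*(w + 3)*(w - 3)
(5) = (y + 2)*(y^2 - 16) = (y + 2)*(y + 4)*(y - 4)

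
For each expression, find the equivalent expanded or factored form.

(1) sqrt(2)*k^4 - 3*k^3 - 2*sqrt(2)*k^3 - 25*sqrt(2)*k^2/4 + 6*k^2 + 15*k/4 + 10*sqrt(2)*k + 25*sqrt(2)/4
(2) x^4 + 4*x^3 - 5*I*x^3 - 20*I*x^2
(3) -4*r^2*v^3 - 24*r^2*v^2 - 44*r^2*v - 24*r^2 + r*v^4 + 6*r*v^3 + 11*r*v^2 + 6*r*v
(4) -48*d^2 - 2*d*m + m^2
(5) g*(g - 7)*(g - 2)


(1) = (k - 5/2)*(k - 5*sqrt(2)/2)*(k + sqrt(2))*(sqrt(2)*k + sqrt(2)/2)
(2) = x^2*(x + 4)*(x - 5*I)
(3) = (-4*r + v)*(v + 2)*(v + 3)*(r*v + r)
(4) = (-8*d + m)*(6*d + m)
(5) = g^3 - 9*g^2 + 14*g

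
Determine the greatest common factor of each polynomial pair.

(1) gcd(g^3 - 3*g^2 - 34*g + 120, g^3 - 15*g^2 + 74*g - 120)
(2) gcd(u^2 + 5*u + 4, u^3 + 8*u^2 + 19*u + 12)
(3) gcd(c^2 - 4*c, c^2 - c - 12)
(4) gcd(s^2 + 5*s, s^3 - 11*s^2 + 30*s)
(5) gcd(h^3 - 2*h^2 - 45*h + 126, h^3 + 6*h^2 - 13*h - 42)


(1) = g^2 - 9*g + 20
(2) = gcd((u + 1)*(u + 4), (u + 1)*(u + 3)*(u + 4)) = u^2 + 5*u + 4
(3) = c - 4
(4) = gcd(s*(s + 5), s*(s - 6)*(s - 5)) = s
(5) = gcd((h - 6)*(h - 3)*(h + 7), (h - 3)*(h + 2)*(h + 7)) = h^2 + 4*h - 21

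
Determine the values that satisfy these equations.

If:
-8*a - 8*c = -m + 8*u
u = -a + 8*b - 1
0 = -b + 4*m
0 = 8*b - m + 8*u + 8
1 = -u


Then:
a = 0
b = 0
c = 1
m = 0
u = -1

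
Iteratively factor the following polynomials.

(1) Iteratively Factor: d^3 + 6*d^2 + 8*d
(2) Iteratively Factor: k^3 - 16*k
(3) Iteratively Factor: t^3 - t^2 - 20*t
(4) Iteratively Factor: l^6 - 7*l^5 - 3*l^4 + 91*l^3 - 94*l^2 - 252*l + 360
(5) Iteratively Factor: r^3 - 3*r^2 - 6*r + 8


(1) = (d + 4)*(d^2 + 2*d) = (d + 2)*(d + 4)*(d)
(2) = (k)*(k^2 - 16) = k*(k - 4)*(k + 4)
(3) = (t)*(t^2 - t - 20) = t*(t + 4)*(t - 5)
(4) = (l - 5)*(l^5 - 2*l^4 - 13*l^3 + 26*l^2 + 36*l - 72) = (l - 5)*(l - 2)*(l^4 - 13*l^2 + 36) = (l - 5)*(l - 2)^2*(l^3 + 2*l^2 - 9*l - 18) = (l - 5)*(l - 2)^2*(l + 2)*(l^2 - 9) = (l - 5)*(l - 3)*(l - 2)^2*(l + 2)*(l + 3)
(5) = (r + 2)*(r^2 - 5*r + 4) = (r - 1)*(r + 2)*(r - 4)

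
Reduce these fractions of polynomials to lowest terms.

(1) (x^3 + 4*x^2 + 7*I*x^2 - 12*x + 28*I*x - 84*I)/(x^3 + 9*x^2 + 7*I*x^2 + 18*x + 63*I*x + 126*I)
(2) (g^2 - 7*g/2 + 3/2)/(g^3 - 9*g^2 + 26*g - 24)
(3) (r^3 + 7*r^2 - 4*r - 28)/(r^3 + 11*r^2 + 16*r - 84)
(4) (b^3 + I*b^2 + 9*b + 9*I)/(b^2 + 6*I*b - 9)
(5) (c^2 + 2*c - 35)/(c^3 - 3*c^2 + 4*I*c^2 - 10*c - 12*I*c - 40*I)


(1) = (x - 2)/(x + 3)
(2) = (2*g - 1)/(2*g^2 - 12*g + 16)
(3) = (r + 2)/(r + 6)
(4) = (b^2 - 2*I*b + 3)/(b + 3*I)
(5) = (c + 7)/(c^2 + c*(2 + 4*I) + 8*I)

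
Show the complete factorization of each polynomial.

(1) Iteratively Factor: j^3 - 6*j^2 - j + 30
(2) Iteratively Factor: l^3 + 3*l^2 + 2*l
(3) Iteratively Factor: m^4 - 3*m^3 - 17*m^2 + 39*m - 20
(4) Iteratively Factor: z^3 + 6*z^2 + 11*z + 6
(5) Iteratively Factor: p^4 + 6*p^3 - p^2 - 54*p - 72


(1) = (j - 3)*(j^2 - 3*j - 10) = (j - 5)*(j - 3)*(j + 2)
(2) = (l)*(l^2 + 3*l + 2) = l*(l + 2)*(l + 1)
(3) = (m + 4)*(m^3 - 7*m^2 + 11*m - 5) = (m - 1)*(m + 4)*(m^2 - 6*m + 5) = (m - 1)^2*(m + 4)*(m - 5)
(4) = (z + 1)*(z^2 + 5*z + 6) = (z + 1)*(z + 3)*(z + 2)
(5) = (p + 3)*(p^3 + 3*p^2 - 10*p - 24) = (p - 3)*(p + 3)*(p^2 + 6*p + 8) = (p - 3)*(p + 2)*(p + 3)*(p + 4)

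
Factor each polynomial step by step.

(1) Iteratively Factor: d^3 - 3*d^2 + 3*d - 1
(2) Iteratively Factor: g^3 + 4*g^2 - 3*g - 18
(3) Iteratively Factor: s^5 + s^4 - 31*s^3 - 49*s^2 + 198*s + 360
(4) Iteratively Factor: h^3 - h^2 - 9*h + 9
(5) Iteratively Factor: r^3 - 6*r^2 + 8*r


(1) = (d - 1)*(d^2 - 2*d + 1) = (d - 1)^2*(d - 1)
(2) = (g + 3)*(g^2 + g - 6) = (g + 3)^2*(g - 2)
(3) = (s + 4)*(s^4 - 3*s^3 - 19*s^2 + 27*s + 90) = (s - 3)*(s + 4)*(s^3 - 19*s - 30) = (s - 3)*(s + 2)*(s + 4)*(s^2 - 2*s - 15) = (s - 5)*(s - 3)*(s + 2)*(s + 4)*(s + 3)
(4) = (h - 1)*(h^2 - 9) = (h - 3)*(h - 1)*(h + 3)
(5) = (r)*(r^2 - 6*r + 8) = r*(r - 4)*(r - 2)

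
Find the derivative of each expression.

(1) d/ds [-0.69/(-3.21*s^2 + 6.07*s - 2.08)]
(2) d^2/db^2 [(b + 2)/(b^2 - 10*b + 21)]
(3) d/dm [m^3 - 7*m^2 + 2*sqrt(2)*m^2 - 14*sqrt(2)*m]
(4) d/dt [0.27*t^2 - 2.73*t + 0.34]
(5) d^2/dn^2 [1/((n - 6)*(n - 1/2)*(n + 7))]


(1) = (4.1883 - 4.4298*s)/(3.21*s^2 - 6.07*s + 2.08)^2
(2) = 2*((8 - 3*b)*(b^2 - 10*b + 21) + 4*(b - 5)^2*(b + 2))/(b^2 - 10*b + 21)^3
(3) = 3*m^2 - 14*m + 4*sqrt(2)*m - 14*sqrt(2)
(4) = 0.54*t - 2.73
(5) = 4*(24*n^4 + 16*n^3 - 507*n^2 - 507*n + 7183)/(8*n^9 + 12*n^8 - 1014*n^7 - 515*n^6 + 43599*n^5 - 21039*n^4 - 624961*n^3 + 915642*n^2 - 449820*n + 74088)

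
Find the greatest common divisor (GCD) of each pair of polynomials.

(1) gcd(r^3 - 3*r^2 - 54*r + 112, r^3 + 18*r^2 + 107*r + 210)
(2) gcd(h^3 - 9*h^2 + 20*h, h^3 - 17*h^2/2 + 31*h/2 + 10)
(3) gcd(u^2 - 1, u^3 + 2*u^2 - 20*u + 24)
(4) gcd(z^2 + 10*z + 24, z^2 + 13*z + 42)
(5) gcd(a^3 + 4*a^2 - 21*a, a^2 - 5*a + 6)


(1) = gcd((r - 8)*(r - 2)*(r + 7), (r + 5)*(r + 6)*(r + 7)) = r + 7
(2) = gcd(h*(h - 5)*(h - 4), (h - 5)*(h - 4)*(h + 1/2)) = h^2 - 9*h + 20
(3) = 1
(4) = gcd((z + 4)*(z + 6), (z + 6)*(z + 7)) = z + 6
(5) = gcd(a*(a - 3)*(a + 7), (a - 3)*(a - 2)) = a - 3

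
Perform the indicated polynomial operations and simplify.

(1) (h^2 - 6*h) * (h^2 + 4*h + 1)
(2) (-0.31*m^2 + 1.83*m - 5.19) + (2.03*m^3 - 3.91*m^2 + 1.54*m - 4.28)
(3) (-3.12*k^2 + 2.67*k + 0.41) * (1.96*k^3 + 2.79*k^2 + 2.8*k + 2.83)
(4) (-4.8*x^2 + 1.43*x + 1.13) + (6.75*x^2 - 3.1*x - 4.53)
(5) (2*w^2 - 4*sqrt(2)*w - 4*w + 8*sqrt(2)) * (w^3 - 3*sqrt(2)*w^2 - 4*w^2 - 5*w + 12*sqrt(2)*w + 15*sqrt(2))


(1) = h^4 - 2*h^3 - 23*h^2 - 6*h
(2) = 2.03*m^3 - 4.22*m^2 + 3.37*m - 9.47
(3) = -6.1152*k^5 - 3.4716*k^4 - 0.4831*k^3 - 0.2097*k^2 + 8.7041*k + 1.1603
(4) = 1.95*x^2 - 1.67*x - 3.4
(5) = 2*w^5 - 10*sqrt(2)*w^4 - 12*w^4 + 30*w^3 + 60*sqrt(2)*w^3 - 124*w^2 - 30*sqrt(2)*w^2 - 100*sqrt(2)*w + 72*w + 240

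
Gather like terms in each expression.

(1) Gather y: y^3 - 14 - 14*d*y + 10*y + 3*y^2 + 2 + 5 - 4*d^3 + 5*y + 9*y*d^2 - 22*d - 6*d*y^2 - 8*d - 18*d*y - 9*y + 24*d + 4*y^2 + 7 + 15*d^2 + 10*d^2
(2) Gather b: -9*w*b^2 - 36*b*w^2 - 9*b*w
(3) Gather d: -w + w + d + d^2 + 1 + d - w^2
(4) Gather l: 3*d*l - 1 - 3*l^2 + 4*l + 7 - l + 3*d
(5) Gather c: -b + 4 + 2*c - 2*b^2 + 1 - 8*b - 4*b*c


(1) = -4*d^3 + 25*d^2 - 6*d + y^3 + y^2*(7 - 6*d) + y*(9*d^2 - 32*d + 6)
(2) = -9*b^2*w + b*(-36*w^2 - 9*w)
(3) = d^2 + 2*d - w^2 + 1
(4) = 3*d - 3*l^2 + l*(3*d + 3) + 6
(5) = -2*b^2 - 9*b + c*(2 - 4*b) + 5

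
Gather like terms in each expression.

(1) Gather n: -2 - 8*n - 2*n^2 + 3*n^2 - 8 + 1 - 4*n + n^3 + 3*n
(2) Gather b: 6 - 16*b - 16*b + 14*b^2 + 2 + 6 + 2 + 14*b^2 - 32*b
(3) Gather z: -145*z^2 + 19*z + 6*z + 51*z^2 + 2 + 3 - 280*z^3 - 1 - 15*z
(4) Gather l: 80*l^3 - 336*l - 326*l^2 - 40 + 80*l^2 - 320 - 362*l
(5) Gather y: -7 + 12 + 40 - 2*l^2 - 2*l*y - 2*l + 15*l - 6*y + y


(1) = n^3 + n^2 - 9*n - 9
(2) = 28*b^2 - 64*b + 16
(3) = -280*z^3 - 94*z^2 + 10*z + 4
(4) = 80*l^3 - 246*l^2 - 698*l - 360
(5) = -2*l^2 + 13*l + y*(-2*l - 5) + 45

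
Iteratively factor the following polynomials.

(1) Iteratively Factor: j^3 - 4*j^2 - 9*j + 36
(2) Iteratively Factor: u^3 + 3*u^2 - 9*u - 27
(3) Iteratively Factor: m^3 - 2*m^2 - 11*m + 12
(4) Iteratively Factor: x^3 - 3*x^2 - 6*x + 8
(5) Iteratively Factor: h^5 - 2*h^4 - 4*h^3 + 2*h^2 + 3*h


(1) = (j - 3)*(j^2 - j - 12) = (j - 4)*(j - 3)*(j + 3)
(2) = (u + 3)*(u^2 - 9) = (u - 3)*(u + 3)*(u + 3)
(3) = (m - 4)*(m^2 + 2*m - 3) = (m - 4)*(m - 1)*(m + 3)
(4) = (x - 4)*(x^2 + x - 2) = (x - 4)*(x - 1)*(x + 2)
(5) = (h - 1)*(h^4 - h^3 - 5*h^2 - 3*h) = h*(h - 1)*(h^3 - h^2 - 5*h - 3) = h*(h - 3)*(h - 1)*(h^2 + 2*h + 1) = h*(h - 3)*(h - 1)*(h + 1)*(h + 1)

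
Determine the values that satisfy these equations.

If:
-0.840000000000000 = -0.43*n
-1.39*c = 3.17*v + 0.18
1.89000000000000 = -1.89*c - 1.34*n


Then:
c = -2.39
n = 1.95
v = 0.99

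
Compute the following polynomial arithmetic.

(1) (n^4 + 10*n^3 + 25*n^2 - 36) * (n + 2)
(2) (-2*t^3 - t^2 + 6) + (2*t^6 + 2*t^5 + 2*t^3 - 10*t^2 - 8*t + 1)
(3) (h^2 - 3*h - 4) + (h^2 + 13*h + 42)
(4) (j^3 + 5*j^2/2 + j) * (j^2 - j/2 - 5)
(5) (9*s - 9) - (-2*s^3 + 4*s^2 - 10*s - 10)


(1) = n^5 + 12*n^4 + 45*n^3 + 50*n^2 - 36*n - 72
(2) = 2*t^6 + 2*t^5 - 11*t^2 - 8*t + 7
(3) = 2*h^2 + 10*h + 38
(4) = j^5 + 2*j^4 - 21*j^3/4 - 13*j^2 - 5*j
(5) = 2*s^3 - 4*s^2 + 19*s + 1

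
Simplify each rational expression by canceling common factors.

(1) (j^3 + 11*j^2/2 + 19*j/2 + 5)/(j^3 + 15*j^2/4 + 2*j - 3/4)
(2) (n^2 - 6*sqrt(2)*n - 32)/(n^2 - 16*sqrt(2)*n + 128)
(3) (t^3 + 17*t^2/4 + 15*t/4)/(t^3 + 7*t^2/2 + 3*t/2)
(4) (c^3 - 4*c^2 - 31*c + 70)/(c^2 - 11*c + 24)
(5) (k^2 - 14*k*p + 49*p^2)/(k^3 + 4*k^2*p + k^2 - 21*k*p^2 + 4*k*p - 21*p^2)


(1) = (4*j^2 + 18*j + 20)/(4*j^2 + 11*j - 3)
(2) = (n + 2*sqrt(2))/(n - 8*sqrt(2))
(3) = (4*t + 5)/(4*t + 2)
(4) = (c^3 - 4*c^2 - 31*c + 70)/(c^2 - 11*c + 24)
(5) = (-k^2 + 14*k*p - 49*p^2)/(-k^3 - 4*k^2*p - k^2 + 21*k*p^2 - 4*k*p + 21*p^2)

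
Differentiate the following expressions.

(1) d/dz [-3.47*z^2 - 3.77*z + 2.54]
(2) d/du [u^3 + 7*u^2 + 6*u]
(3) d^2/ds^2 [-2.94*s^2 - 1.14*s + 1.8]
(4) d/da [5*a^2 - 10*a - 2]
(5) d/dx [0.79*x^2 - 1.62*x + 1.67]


(1) = -6.94*z - 3.77
(2) = 3*u^2 + 14*u + 6
(3) = -5.88000000000000
(4) = 10*a - 10
(5) = 1.58*x - 1.62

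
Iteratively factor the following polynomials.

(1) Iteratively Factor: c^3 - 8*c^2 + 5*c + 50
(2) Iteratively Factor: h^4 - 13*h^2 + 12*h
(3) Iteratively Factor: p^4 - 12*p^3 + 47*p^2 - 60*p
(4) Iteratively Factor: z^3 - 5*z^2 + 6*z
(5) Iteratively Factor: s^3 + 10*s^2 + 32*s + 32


(1) = (c - 5)*(c^2 - 3*c - 10) = (c - 5)^2*(c + 2)
(2) = (h)*(h^3 - 13*h + 12) = h*(h - 3)*(h^2 + 3*h - 4) = h*(h - 3)*(h + 4)*(h - 1)
(3) = (p)*(p^3 - 12*p^2 + 47*p - 60) = p*(p - 4)*(p^2 - 8*p + 15) = p*(p - 4)*(p - 3)*(p - 5)
(4) = (z)*(z^2 - 5*z + 6) = z*(z - 3)*(z - 2)
(5) = (s + 4)*(s^2 + 6*s + 8) = (s + 2)*(s + 4)*(s + 4)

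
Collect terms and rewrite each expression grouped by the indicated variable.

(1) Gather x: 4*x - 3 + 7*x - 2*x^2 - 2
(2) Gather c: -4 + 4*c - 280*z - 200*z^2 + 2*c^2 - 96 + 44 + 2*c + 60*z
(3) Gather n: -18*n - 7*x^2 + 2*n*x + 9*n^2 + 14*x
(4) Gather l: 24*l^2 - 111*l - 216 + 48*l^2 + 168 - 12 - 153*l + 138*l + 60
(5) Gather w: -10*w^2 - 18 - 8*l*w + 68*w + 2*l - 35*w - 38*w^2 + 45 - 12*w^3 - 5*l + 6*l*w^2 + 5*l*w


(1) = -2*x^2 + 11*x - 5
(2) = 2*c^2 + 6*c - 200*z^2 - 220*z - 56
(3) = 9*n^2 + n*(2*x - 18) - 7*x^2 + 14*x
(4) = 72*l^2 - 126*l
(5) = -3*l - 12*w^3 + w^2*(6*l - 48) + w*(33 - 3*l) + 27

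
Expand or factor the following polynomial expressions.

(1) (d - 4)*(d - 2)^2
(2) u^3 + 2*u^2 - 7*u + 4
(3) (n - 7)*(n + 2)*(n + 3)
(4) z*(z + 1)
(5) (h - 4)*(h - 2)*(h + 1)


(1) = d^3 - 8*d^2 + 20*d - 16
(2) = (u - 1)^2*(u + 4)
(3) = n^3 - 2*n^2 - 29*n - 42
(4) = z^2 + z
(5) = h^3 - 5*h^2 + 2*h + 8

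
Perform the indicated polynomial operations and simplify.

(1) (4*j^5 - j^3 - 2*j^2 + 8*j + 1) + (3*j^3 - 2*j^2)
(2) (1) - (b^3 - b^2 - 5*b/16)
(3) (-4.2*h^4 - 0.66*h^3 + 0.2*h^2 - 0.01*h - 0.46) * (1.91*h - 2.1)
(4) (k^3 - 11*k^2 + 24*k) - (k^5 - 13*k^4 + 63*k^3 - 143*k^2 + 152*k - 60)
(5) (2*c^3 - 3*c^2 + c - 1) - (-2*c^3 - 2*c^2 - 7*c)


(1) = 4*j^5 + 2*j^3 - 4*j^2 + 8*j + 1
(2) = -b^3 + b^2 + 5*b/16 + 1
(3) = -8.022*h^5 + 7.5594*h^4 + 1.768*h^3 - 0.4391*h^2 - 0.8576*h + 0.966
(4) = -k^5 + 13*k^4 - 62*k^3 + 132*k^2 - 128*k + 60
(5) = 4*c^3 - c^2 + 8*c - 1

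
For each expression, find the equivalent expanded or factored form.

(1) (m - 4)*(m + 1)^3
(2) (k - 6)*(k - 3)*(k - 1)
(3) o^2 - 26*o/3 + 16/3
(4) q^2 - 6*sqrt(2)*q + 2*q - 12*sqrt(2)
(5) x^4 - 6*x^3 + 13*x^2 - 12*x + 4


(1) = m^4 - m^3 - 9*m^2 - 11*m - 4
(2) = k^3 - 10*k^2 + 27*k - 18
(3) = (o - 8)*(o - 2/3)
(4) = (q + 2)*(q - 6*sqrt(2))
(5) = (x - 2)^2*(x - 1)^2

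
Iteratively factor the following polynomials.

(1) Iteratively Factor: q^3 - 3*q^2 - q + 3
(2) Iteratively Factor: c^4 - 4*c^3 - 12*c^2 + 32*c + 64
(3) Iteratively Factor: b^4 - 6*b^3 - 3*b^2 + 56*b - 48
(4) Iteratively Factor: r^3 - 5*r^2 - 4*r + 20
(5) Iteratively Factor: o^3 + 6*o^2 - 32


(1) = (q - 3)*(q^2 - 1) = (q - 3)*(q + 1)*(q - 1)
(2) = (c + 2)*(c^3 - 6*c^2 + 32) = (c + 2)^2*(c^2 - 8*c + 16) = (c - 4)*(c + 2)^2*(c - 4)
(3) = (b - 4)*(b^3 - 2*b^2 - 11*b + 12) = (b - 4)*(b + 3)*(b^2 - 5*b + 4) = (b - 4)*(b - 1)*(b + 3)*(b - 4)
(4) = (r - 2)*(r^2 - 3*r - 10) = (r - 5)*(r - 2)*(r + 2)
(5) = (o + 4)*(o^2 + 2*o - 8) = (o - 2)*(o + 4)*(o + 4)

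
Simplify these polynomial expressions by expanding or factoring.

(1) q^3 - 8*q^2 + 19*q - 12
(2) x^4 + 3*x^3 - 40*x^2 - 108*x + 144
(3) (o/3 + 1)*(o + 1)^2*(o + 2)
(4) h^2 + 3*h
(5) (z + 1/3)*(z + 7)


(1) = (q - 4)*(q - 3)*(q - 1)
(2) = (x - 6)*(x - 1)*(x + 4)*(x + 6)
(3) = o^4/3 + 7*o^3/3 + 17*o^2/3 + 17*o/3 + 2
(4) = h*(h + 3)
(5) = z^2 + 22*z/3 + 7/3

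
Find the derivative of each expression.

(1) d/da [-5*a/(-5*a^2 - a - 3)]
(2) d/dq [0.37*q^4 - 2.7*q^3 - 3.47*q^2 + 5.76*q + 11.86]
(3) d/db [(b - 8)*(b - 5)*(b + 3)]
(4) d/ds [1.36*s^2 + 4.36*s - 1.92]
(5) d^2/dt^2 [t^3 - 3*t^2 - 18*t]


(1) = 5*(3 - 5*a^2)/(25*a^4 + 10*a^3 + 31*a^2 + 6*a + 9)
(2) = 1.48*q^3 - 8.1*q^2 - 6.94*q + 5.76
(3) = 3*b^2 - 20*b + 1
(4) = 2.72*s + 4.36
(5) = 6*t - 6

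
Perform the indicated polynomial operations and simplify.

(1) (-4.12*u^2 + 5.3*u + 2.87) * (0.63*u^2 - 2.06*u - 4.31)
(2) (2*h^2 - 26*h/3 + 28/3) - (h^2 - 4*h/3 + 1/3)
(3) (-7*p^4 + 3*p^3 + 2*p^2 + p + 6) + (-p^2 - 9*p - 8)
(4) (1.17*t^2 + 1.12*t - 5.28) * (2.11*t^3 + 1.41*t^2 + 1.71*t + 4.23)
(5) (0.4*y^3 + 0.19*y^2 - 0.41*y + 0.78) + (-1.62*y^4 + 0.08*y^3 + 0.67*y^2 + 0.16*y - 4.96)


(1) = -2.5956*u^4 + 11.8262*u^3 + 8.6473*u^2 - 28.7552*u - 12.3697
(2) = h^2 - 22*h/3 + 9
(3) = -7*p^4 + 3*p^3 + p^2 - 8*p - 2
(4) = 2.4687*t^5 + 4.0129*t^4 - 7.5609*t^3 - 0.5805*t^2 - 4.2912*t - 22.3344
(5) = -1.62*y^4 + 0.48*y^3 + 0.86*y^2 - 0.25*y - 4.18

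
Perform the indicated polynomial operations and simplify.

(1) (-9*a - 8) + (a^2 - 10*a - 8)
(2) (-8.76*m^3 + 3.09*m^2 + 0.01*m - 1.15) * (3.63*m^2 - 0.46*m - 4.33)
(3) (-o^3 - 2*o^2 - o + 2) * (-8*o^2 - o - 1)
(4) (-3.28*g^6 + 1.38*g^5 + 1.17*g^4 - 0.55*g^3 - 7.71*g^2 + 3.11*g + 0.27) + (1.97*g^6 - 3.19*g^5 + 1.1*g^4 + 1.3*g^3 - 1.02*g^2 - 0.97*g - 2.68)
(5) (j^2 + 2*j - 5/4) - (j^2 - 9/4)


(1) = a^2 - 19*a - 16
(2) = -31.7988*m^5 + 15.2463*m^4 + 36.5457*m^3 - 17.5588*m^2 + 0.4857*m + 4.9795
(3) = 8*o^5 + 17*o^4 + 11*o^3 - 13*o^2 - o - 2
(4) = -1.31*g^6 - 1.81*g^5 + 2.27*g^4 + 0.75*g^3 - 8.73*g^2 + 2.14*g - 2.41
(5) = 2*j + 1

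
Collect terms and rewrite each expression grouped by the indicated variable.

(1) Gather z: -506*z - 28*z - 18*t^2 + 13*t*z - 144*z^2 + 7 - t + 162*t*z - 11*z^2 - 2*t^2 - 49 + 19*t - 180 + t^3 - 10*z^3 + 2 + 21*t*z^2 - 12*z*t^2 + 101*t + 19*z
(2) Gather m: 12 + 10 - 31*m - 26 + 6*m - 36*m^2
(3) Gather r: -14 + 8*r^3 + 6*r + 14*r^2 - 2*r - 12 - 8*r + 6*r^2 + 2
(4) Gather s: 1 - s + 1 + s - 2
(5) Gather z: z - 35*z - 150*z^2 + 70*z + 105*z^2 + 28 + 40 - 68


(1) = t^3 - 20*t^2 + 119*t - 10*z^3 + z^2*(21*t - 155) + z*(-12*t^2 + 175*t - 515) - 220
(2) = -36*m^2 - 25*m - 4
(3) = 8*r^3 + 20*r^2 - 4*r - 24
(4) = 0
(5) = -45*z^2 + 36*z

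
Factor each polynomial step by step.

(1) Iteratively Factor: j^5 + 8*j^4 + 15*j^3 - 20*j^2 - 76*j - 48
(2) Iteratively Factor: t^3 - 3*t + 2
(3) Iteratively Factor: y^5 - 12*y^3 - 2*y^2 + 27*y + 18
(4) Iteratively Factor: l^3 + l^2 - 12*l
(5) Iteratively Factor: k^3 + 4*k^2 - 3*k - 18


(1) = (j + 4)*(j^4 + 4*j^3 - j^2 - 16*j - 12) = (j - 2)*(j + 4)*(j^3 + 6*j^2 + 11*j + 6) = (j - 2)*(j + 2)*(j + 4)*(j^2 + 4*j + 3) = (j - 2)*(j + 1)*(j + 2)*(j + 4)*(j + 3)
(2) = (t - 1)*(t^2 + t - 2) = (t - 1)*(t + 2)*(t - 1)
(3) = (y - 3)*(y^4 + 3*y^3 - 3*y^2 - 11*y - 6) = (y - 3)*(y + 1)*(y^3 + 2*y^2 - 5*y - 6) = (y - 3)*(y + 1)*(y + 3)*(y^2 - y - 2) = (y - 3)*(y + 1)^2*(y + 3)*(y - 2)
(4) = (l)*(l^2 + l - 12) = l*(l - 3)*(l + 4)
(5) = (k - 2)*(k^2 + 6*k + 9) = (k - 2)*(k + 3)*(k + 3)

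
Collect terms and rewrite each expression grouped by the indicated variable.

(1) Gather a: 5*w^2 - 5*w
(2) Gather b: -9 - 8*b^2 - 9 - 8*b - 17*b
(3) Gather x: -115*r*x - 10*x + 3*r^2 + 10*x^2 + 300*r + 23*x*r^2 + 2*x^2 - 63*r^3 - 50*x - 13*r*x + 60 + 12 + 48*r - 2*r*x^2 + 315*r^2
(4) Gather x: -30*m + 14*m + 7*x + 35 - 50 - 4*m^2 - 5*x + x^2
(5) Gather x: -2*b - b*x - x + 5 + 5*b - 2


(1) = 5*w^2 - 5*w
(2) = -8*b^2 - 25*b - 18
(3) = -63*r^3 + 318*r^2 + 348*r + x^2*(12 - 2*r) + x*(23*r^2 - 128*r - 60) + 72
(4) = -4*m^2 - 16*m + x^2 + 2*x - 15
(5) = 3*b + x*(-b - 1) + 3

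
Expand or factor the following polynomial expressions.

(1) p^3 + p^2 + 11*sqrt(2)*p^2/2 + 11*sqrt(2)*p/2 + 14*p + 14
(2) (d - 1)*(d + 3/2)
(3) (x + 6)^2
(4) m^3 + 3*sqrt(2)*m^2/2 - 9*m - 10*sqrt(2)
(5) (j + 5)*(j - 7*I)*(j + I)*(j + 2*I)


(1) = (p + 1)*(p + 2*sqrt(2))*(p + 7*sqrt(2)/2)
(2) = d^2 + d/2 - 3/2
(3) = x^2 + 12*x + 36
(4) = (m - 2*sqrt(2))*(m + sqrt(2))*(m + 5*sqrt(2)/2)
(5) = j^4 + 5*j^3 - 4*I*j^3 + 19*j^2 - 20*I*j^2 + 95*j + 14*I*j + 70*I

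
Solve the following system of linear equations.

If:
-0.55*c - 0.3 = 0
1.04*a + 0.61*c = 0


Then:
a = 0.32
c = -0.55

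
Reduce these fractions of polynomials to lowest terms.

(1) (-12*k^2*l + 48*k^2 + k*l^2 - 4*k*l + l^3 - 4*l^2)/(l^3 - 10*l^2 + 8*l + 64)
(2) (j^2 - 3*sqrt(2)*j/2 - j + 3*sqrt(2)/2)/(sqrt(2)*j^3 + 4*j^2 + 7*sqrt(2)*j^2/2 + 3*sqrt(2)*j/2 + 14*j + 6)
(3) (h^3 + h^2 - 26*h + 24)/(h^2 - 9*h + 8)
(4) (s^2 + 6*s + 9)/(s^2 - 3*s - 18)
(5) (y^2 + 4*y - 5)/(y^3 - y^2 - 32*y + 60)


(1) = (-12*k^2 + k*l + l^2)/(l^2 - 6*l - 16)
(2) = (4*j^2 + j*(-6*sqrt(2) - 4) + 6*sqrt(2))/(4*sqrt(2)*j^3 + j^2*(16 + 14*sqrt(2)) + j*(6*sqrt(2) + 56) + 24)
(3) = (h^2 + 2*h - 24)/(h - 8)
(4) = (s + 3)/(s - 6)
(5) = (y^2 + 4*y - 5)/(y^3 - y^2 - 32*y + 60)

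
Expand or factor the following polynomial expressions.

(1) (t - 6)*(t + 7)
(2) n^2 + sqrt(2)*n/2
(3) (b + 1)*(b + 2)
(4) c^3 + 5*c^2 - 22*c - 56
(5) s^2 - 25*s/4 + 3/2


(1) = t^2 + t - 42
(2) = n*(n + sqrt(2)/2)
(3) = b^2 + 3*b + 2
(4) = (c - 4)*(c + 2)*(c + 7)
(5) = (s - 6)*(s - 1/4)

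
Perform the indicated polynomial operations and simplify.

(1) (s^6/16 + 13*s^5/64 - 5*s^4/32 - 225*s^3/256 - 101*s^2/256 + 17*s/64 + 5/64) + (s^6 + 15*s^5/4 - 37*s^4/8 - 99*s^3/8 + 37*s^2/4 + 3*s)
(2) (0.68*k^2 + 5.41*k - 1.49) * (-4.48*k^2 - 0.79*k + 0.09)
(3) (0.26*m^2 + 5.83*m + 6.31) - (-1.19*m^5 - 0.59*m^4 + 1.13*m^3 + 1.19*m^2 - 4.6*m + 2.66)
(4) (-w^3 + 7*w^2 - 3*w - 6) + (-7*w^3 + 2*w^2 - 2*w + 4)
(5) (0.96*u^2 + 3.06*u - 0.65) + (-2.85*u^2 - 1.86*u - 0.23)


(1) = 17*s^6/16 + 253*s^5/64 - 153*s^4/32 - 3393*s^3/256 + 2267*s^2/256 + 209*s/64 + 5/64
(2) = -3.0464*k^4 - 24.774*k^3 + 2.4625*k^2 + 1.664*k - 0.1341
(3) = 1.19*m^5 + 0.59*m^4 - 1.13*m^3 - 0.93*m^2 + 10.43*m + 3.65
(4) = -8*w^3 + 9*w^2 - 5*w - 2
(5) = -1.89*u^2 + 1.2*u - 0.88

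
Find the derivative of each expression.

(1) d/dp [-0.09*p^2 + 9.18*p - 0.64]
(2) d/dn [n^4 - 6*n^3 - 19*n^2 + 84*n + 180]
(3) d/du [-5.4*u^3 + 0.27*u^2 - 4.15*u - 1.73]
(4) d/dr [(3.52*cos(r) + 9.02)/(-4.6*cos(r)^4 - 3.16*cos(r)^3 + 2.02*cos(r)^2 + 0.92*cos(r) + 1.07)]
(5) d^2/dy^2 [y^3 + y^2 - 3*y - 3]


(1) = 9.18 - 0.18*p
(2) = 4*n^3 - 18*n^2 - 38*n + 84
(3) = -16.2*u^2 + 0.54*u - 4.15
(4) = (-48.576*cos(r)^4 - 188.2144*cos(r)^3 - 78.3992*cos(r)^2 + 36.4408*cos(r) + 4.532)*sin(r)/(21.16*cos(r)^8 + 29.072*cos(r)^7 - 8.5984*cos(r)^6 - 21.2304*cos(r)^5 - 11.578*cos(r)^4 - 3.0456*cos(r)^3 + 5.1692*cos(r)^2 + 1.9688*cos(r) + 1.1449)
(5) = 6*y + 2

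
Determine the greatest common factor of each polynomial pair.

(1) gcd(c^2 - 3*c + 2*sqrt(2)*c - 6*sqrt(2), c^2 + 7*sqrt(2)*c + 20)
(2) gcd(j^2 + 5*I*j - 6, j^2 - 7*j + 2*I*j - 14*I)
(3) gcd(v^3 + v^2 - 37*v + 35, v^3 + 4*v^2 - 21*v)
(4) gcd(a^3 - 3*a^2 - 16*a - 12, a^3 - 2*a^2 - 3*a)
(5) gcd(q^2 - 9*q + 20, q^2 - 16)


(1) = gcd((c - 3)*(c + 2*sqrt(2)), (c + 2*sqrt(2))*(c + 5*sqrt(2))) = c + 2*sqrt(2)
(2) = gcd((j + 2*I)*(j + 3*I), (j - 7)*(j + 2*I)) = j + 2*I
(3) = v + 7
(4) = a + 1
(5) = q - 4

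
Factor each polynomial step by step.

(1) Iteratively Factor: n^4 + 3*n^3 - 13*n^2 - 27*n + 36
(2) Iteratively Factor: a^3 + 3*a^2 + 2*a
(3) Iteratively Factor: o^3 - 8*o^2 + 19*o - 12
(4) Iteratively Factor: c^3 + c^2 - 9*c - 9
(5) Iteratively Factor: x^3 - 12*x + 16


(1) = (n - 3)*(n^3 + 6*n^2 + 5*n - 12) = (n - 3)*(n - 1)*(n^2 + 7*n + 12) = (n - 3)*(n - 1)*(n + 4)*(n + 3)
(2) = (a + 1)*(a^2 + 2*a) = (a + 1)*(a + 2)*(a)
(3) = (o - 1)*(o^2 - 7*o + 12) = (o - 3)*(o - 1)*(o - 4)
(4) = (c - 3)*(c^2 + 4*c + 3) = (c - 3)*(c + 3)*(c + 1)
(5) = (x + 4)*(x^2 - 4*x + 4) = (x - 2)*(x + 4)*(x - 2)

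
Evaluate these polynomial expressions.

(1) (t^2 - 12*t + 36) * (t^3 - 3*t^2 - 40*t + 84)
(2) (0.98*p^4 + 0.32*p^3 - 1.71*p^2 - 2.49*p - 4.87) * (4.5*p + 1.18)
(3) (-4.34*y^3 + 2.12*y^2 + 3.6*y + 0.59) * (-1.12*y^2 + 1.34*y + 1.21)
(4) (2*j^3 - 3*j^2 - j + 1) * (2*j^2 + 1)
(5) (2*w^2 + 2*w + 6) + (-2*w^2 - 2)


(1) = t^5 - 15*t^4 + 32*t^3 + 456*t^2 - 2448*t + 3024
(2) = 4.41*p^5 + 2.5964*p^4 - 7.3174*p^3 - 13.2228*p^2 - 24.8532*p - 5.7466
(3) = 4.8608*y^5 - 8.19*y^4 - 6.4426*y^3 + 6.7284*y^2 + 5.1466*y + 0.7139
(4) = 4*j^5 - 6*j^4 - j^2 - j + 1
(5) = 2*w + 4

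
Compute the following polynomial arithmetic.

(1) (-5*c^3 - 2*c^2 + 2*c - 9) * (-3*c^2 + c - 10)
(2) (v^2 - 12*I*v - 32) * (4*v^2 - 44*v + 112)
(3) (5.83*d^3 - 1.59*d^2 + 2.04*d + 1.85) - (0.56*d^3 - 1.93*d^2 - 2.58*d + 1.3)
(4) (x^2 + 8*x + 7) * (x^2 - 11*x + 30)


(1) = 15*c^5 + c^4 + 42*c^3 + 49*c^2 - 29*c + 90
(2) = 4*v^4 - 44*v^3 - 48*I*v^3 - 16*v^2 + 528*I*v^2 + 1408*v - 1344*I*v - 3584
(3) = 5.27*d^3 + 0.34*d^2 + 4.62*d + 0.55
(4) = x^4 - 3*x^3 - 51*x^2 + 163*x + 210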